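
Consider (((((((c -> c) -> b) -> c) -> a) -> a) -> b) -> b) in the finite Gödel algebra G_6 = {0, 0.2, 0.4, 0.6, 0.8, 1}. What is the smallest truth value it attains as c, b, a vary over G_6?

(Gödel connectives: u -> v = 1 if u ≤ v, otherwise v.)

0.20

The minimum is attained at c = 0, b = 0.2, a = 0:
  (c -> c): 0 ≤ 0, so result = 1
  ((c -> c) -> b): 1 > 0.2, so result = 0.2
  (((c -> c) -> b) -> c): 0.2 > 0, so result = 0
  ((((c -> c) -> b) -> c) -> a): 0 ≤ 0, so result = 1
  (((((c -> c) -> b) -> c) -> a) -> a): 1 > 0, so result = 0
  ((((((c -> c) -> b) -> c) -> a) -> a) -> b): 0 ≤ 0.2, so result = 1
  (((((((c -> c) -> b) -> c) -> a) -> a) -> b) -> b): 1 > 0.2, so result = 0.2
Checking all 216 assignments confirms none give a value below 0.20.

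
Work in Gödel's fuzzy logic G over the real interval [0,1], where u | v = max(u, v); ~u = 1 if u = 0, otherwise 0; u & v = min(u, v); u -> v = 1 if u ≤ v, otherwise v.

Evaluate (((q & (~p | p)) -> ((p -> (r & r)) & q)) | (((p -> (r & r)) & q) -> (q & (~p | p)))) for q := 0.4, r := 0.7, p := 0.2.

1.00

~p: Gödel ¬ of 0.2 = 0 (operand ≠ 0)
(~p | p) = max(0, 0.2) = 0.2
(q & (~p | p)) = min(0.4, 0.2) = 0.2
(r & r) = min(0.7, 0.7) = 0.7
(p -> (r & r)): 0.2 ≤ 0.7, so result = 1
((p -> (r & r)) & q) = min(1, 0.4) = 0.4
((q & (~p | p)) -> ((p -> (r & r)) & q)): 0.2 ≤ 0.4, so result = 1
(r & r) = min(0.7, 0.7) = 0.7
(p -> (r & r)): 0.2 ≤ 0.7, so result = 1
((p -> (r & r)) & q) = min(1, 0.4) = 0.4
~p: Gödel ¬ of 0.2 = 0 (operand ≠ 0)
(~p | p) = max(0, 0.2) = 0.2
(q & (~p | p)) = min(0.4, 0.2) = 0.2
(((p -> (r & r)) & q) -> (q & (~p | p))): 0.4 > 0.2, so result = 0.2
(((q & (~p | p)) -> ((p -> (r & r)) & q)) | (((p -> (r & r)) & q) -> (q & (~p | p)))) = max(1, 0.2) = 1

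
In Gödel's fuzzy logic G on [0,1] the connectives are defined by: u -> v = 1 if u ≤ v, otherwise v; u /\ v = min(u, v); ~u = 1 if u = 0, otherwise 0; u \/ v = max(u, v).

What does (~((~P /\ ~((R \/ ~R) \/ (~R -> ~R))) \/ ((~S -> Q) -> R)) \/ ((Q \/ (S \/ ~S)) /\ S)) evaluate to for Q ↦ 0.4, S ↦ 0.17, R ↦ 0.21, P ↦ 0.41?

~P: Gödel ¬ of 0.41 = 0 (operand ≠ 0)
~R: Gödel ¬ of 0.21 = 0 (operand ≠ 0)
(R \/ ~R) = max(0.21, 0) = 0.21
~R: Gödel ¬ of 0.21 = 0 (operand ≠ 0)
~R: Gödel ¬ of 0.21 = 0 (operand ≠ 0)
(~R -> ~R): 0 ≤ 0, so result = 1
((R \/ ~R) \/ (~R -> ~R)) = max(0.21, 1) = 1
~((R \/ ~R) \/ (~R -> ~R)): Gödel ¬ of 1 = 0 (operand ≠ 0)
(~P /\ ~((R \/ ~R) \/ (~R -> ~R))) = min(0, 0) = 0
~S: Gödel ¬ of 0.17 = 0 (operand ≠ 0)
(~S -> Q): 0 ≤ 0.4, so result = 1
((~S -> Q) -> R): 1 > 0.21, so result = 0.21
((~P /\ ~((R \/ ~R) \/ (~R -> ~R))) \/ ((~S -> Q) -> R)) = max(0, 0.21) = 0.21
~((~P /\ ~((R \/ ~R) \/ (~R -> ~R))) \/ ((~S -> Q) -> R)): Gödel ¬ of 0.21 = 0 (operand ≠ 0)
~S: Gödel ¬ of 0.17 = 0 (operand ≠ 0)
(S \/ ~S) = max(0.17, 0) = 0.17
(Q \/ (S \/ ~S)) = max(0.4, 0.17) = 0.4
((Q \/ (S \/ ~S)) /\ S) = min(0.4, 0.17) = 0.17
(~((~P /\ ~((R \/ ~R) \/ (~R -> ~R))) \/ ((~S -> Q) -> R)) \/ ((Q \/ (S \/ ~S)) /\ S)) = max(0, 0.17) = 0.17

0.17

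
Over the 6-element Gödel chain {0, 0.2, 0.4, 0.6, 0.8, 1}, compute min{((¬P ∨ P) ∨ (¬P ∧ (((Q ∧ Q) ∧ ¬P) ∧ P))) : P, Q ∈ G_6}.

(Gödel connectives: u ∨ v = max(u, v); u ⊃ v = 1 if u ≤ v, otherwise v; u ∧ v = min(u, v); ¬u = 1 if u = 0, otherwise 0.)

The minimum is attained at P = 0.2, Q = 0:
  ¬P: Gödel ¬ of 0.2 = 0 (operand ≠ 0)
  (¬P ∨ P) = max(0, 0.2) = 0.2
  ¬P: Gödel ¬ of 0.2 = 0 (operand ≠ 0)
  (Q ∧ Q) = min(0, 0) = 0
  ¬P: Gödel ¬ of 0.2 = 0 (operand ≠ 0)
  ((Q ∧ Q) ∧ ¬P) = min(0, 0) = 0
  (((Q ∧ Q) ∧ ¬P) ∧ P) = min(0, 0.2) = 0
  (¬P ∧ (((Q ∧ Q) ∧ ¬P) ∧ P)) = min(0, 0) = 0
  ((¬P ∨ P) ∨ (¬P ∧ (((Q ∧ Q) ∧ ¬P) ∧ P))) = max(0.2, 0) = 0.2
Checking all 36 assignments confirms none give a value below 0.20.

0.20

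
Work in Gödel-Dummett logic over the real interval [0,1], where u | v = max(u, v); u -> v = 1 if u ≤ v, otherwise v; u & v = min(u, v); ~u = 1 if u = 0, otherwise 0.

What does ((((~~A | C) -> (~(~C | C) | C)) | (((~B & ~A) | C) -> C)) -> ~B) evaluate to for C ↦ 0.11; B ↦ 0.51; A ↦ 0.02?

0.00

~A: Gödel ¬ of 0.02 = 0 (operand ≠ 0)
~~A: Gödel ¬ of 0 = 1 (operand is 0)
(~~A | C) = max(1, 0.11) = 1
~C: Gödel ¬ of 0.11 = 0 (operand ≠ 0)
(~C | C) = max(0, 0.11) = 0.11
~(~C | C): Gödel ¬ of 0.11 = 0 (operand ≠ 0)
(~(~C | C) | C) = max(0, 0.11) = 0.11
((~~A | C) -> (~(~C | C) | C)): 1 > 0.11, so result = 0.11
~B: Gödel ¬ of 0.51 = 0 (operand ≠ 0)
~A: Gödel ¬ of 0.02 = 0 (operand ≠ 0)
(~B & ~A) = min(0, 0) = 0
((~B & ~A) | C) = max(0, 0.11) = 0.11
(((~B & ~A) | C) -> C): 0.11 ≤ 0.11, so result = 1
(((~~A | C) -> (~(~C | C) | C)) | (((~B & ~A) | C) -> C)) = max(0.11, 1) = 1
~B: Gödel ¬ of 0.51 = 0 (operand ≠ 0)
((((~~A | C) -> (~(~C | C) | C)) | (((~B & ~A) | C) -> C)) -> ~B): 1 > 0, so result = 0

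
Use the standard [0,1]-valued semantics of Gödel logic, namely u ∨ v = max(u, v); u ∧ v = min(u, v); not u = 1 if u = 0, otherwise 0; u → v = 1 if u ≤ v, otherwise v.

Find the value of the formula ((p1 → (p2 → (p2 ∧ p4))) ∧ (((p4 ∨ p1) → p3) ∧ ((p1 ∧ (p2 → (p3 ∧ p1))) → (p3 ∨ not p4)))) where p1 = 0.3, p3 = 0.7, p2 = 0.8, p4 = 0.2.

0.20

(p2 ∧ p4) = min(0.8, 0.2) = 0.2
(p2 → (p2 ∧ p4)): 0.8 > 0.2, so result = 0.2
(p1 → (p2 → (p2 ∧ p4))): 0.3 > 0.2, so result = 0.2
(p4 ∨ p1) = max(0.2, 0.3) = 0.3
((p4 ∨ p1) → p3): 0.3 ≤ 0.7, so result = 1
(p3 ∧ p1) = min(0.7, 0.3) = 0.3
(p2 → (p3 ∧ p1)): 0.8 > 0.3, so result = 0.3
(p1 ∧ (p2 → (p3 ∧ p1))) = min(0.3, 0.3) = 0.3
not p4: Gödel ¬ of 0.2 = 0 (operand ≠ 0)
(p3 ∨ not p4) = max(0.7, 0) = 0.7
((p1 ∧ (p2 → (p3 ∧ p1))) → (p3 ∨ not p4)): 0.3 ≤ 0.7, so result = 1
(((p4 ∨ p1) → p3) ∧ ((p1 ∧ (p2 → (p3 ∧ p1))) → (p3 ∨ not p4))) = min(1, 1) = 1
((p1 → (p2 → (p2 ∧ p4))) ∧ (((p4 ∨ p1) → p3) ∧ ((p1 ∧ (p2 → (p3 ∧ p1))) → (p3 ∨ not p4)))) = min(0.2, 1) = 0.2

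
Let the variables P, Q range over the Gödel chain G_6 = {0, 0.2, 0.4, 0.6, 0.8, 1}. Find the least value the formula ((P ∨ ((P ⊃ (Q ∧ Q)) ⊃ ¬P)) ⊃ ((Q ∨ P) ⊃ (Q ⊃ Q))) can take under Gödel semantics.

Every assignment gives 1. For instance at P = 0, Q = 0:
  (Q ∧ Q) = min(0, 0) = 0
  (P ⊃ (Q ∧ Q)): 0 ≤ 0, so result = 1
  ¬P: Gödel ¬ of 0 = 1 (operand is 0)
  ((P ⊃ (Q ∧ Q)) ⊃ ¬P): 1 ≤ 1, so result = 1
  (P ∨ ((P ⊃ (Q ∧ Q)) ⊃ ¬P)) = max(0, 1) = 1
  (Q ∨ P) = max(0, 0) = 0
  (Q ⊃ Q): 0 ≤ 0, so result = 1
  ((Q ∨ P) ⊃ (Q ⊃ Q)): 0 ≤ 1, so result = 1
  ((P ∨ ((P ⊃ (Q ∧ Q)) ⊃ ¬P)) ⊃ ((Q ∨ P) ⊃ (Q ⊃ Q))): 1 ≤ 1, so result = 1
All 36 assignments give value 1 — the formula is a G_6-tautology.

1.00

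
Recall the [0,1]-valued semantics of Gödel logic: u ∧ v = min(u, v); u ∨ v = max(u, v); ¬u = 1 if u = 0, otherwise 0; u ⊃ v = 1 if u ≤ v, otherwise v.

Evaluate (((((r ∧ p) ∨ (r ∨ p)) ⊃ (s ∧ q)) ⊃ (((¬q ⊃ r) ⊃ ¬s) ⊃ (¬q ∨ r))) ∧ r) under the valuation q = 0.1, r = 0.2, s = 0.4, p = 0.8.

(r ∧ p) = min(0.2, 0.8) = 0.2
(r ∨ p) = max(0.2, 0.8) = 0.8
((r ∧ p) ∨ (r ∨ p)) = max(0.2, 0.8) = 0.8
(s ∧ q) = min(0.4, 0.1) = 0.1
(((r ∧ p) ∨ (r ∨ p)) ⊃ (s ∧ q)): 0.8 > 0.1, so result = 0.1
¬q: Gödel ¬ of 0.1 = 0 (operand ≠ 0)
(¬q ⊃ r): 0 ≤ 0.2, so result = 1
¬s: Gödel ¬ of 0.4 = 0 (operand ≠ 0)
((¬q ⊃ r) ⊃ ¬s): 1 > 0, so result = 0
¬q: Gödel ¬ of 0.1 = 0 (operand ≠ 0)
(¬q ∨ r) = max(0, 0.2) = 0.2
(((¬q ⊃ r) ⊃ ¬s) ⊃ (¬q ∨ r)): 0 ≤ 0.2, so result = 1
((((r ∧ p) ∨ (r ∨ p)) ⊃ (s ∧ q)) ⊃ (((¬q ⊃ r) ⊃ ¬s) ⊃ (¬q ∨ r))): 0.1 ≤ 1, so result = 1
(((((r ∧ p) ∨ (r ∨ p)) ⊃ (s ∧ q)) ⊃ (((¬q ⊃ r) ⊃ ¬s) ⊃ (¬q ∨ r))) ∧ r) = min(1, 0.2) = 0.2

0.20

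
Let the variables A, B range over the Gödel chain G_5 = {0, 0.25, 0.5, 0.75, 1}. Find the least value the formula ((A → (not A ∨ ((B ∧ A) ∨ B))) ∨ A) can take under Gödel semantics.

0.25

The minimum is attained at A = 0.25, B = 0:
  not A: Gödel ¬ of 0.25 = 0 (operand ≠ 0)
  (B ∧ A) = min(0, 0.25) = 0
  ((B ∧ A) ∨ B) = max(0, 0) = 0
  (not A ∨ ((B ∧ A) ∨ B)) = max(0, 0) = 0
  (A → (not A ∨ ((B ∧ A) ∨ B))): 0.25 > 0, so result = 0
  ((A → (not A ∨ ((B ∧ A) ∨ B))) ∨ A) = max(0, 0.25) = 0.25
Checking all 25 assignments confirms none give a value below 0.25.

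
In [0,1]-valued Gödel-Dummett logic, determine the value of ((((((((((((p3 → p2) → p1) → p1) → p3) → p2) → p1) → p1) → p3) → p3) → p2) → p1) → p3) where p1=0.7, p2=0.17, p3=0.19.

0.19

(p3 → p2): 0.19 > 0.17, so result = 0.17
((p3 → p2) → p1): 0.17 ≤ 0.7, so result = 1
(((p3 → p2) → p1) → p1): 1 > 0.7, so result = 0.7
((((p3 → p2) → p1) → p1) → p3): 0.7 > 0.19, so result = 0.19
(((((p3 → p2) → p1) → p1) → p3) → p2): 0.19 > 0.17, so result = 0.17
((((((p3 → p2) → p1) → p1) → p3) → p2) → p1): 0.17 ≤ 0.7, so result = 1
(((((((p3 → p2) → p1) → p1) → p3) → p2) → p1) → p1): 1 > 0.7, so result = 0.7
((((((((p3 → p2) → p1) → p1) → p3) → p2) → p1) → p1) → p3): 0.7 > 0.19, so result = 0.19
(((((((((p3 → p2) → p1) → p1) → p3) → p2) → p1) → p1) → p3) → p3): 0.19 ≤ 0.19, so result = 1
((((((((((p3 → p2) → p1) → p1) → p3) → p2) → p1) → p1) → p3) → p3) → p2): 1 > 0.17, so result = 0.17
(((((((((((p3 → p2) → p1) → p1) → p3) → p2) → p1) → p1) → p3) → p3) → p2) → p1): 0.17 ≤ 0.7, so result = 1
((((((((((((p3 → p2) → p1) → p1) → p3) → p2) → p1) → p1) → p3) → p3) → p2) → p1) → p3): 1 > 0.19, so result = 0.19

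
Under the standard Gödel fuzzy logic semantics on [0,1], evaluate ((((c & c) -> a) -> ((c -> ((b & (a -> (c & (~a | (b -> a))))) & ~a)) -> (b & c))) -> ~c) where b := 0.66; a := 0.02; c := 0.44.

0.00

(c & c) = min(0.44, 0.44) = 0.44
((c & c) -> a): 0.44 > 0.02, so result = 0.02
~a: Gödel ¬ of 0.02 = 0 (operand ≠ 0)
(b -> a): 0.66 > 0.02, so result = 0.02
(~a | (b -> a)) = max(0, 0.02) = 0.02
(c & (~a | (b -> a))) = min(0.44, 0.02) = 0.02
(a -> (c & (~a | (b -> a)))): 0.02 ≤ 0.02, so result = 1
(b & (a -> (c & (~a | (b -> a))))) = min(0.66, 1) = 0.66
~a: Gödel ¬ of 0.02 = 0 (operand ≠ 0)
((b & (a -> (c & (~a | (b -> a))))) & ~a) = min(0.66, 0) = 0
(c -> ((b & (a -> (c & (~a | (b -> a))))) & ~a)): 0.44 > 0, so result = 0
(b & c) = min(0.66, 0.44) = 0.44
((c -> ((b & (a -> (c & (~a | (b -> a))))) & ~a)) -> (b & c)): 0 ≤ 0.44, so result = 1
(((c & c) -> a) -> ((c -> ((b & (a -> (c & (~a | (b -> a))))) & ~a)) -> (b & c))): 0.02 ≤ 1, so result = 1
~c: Gödel ¬ of 0.44 = 0 (operand ≠ 0)
((((c & c) -> a) -> ((c -> ((b & (a -> (c & (~a | (b -> a))))) & ~a)) -> (b & c))) -> ~c): 1 > 0, so result = 0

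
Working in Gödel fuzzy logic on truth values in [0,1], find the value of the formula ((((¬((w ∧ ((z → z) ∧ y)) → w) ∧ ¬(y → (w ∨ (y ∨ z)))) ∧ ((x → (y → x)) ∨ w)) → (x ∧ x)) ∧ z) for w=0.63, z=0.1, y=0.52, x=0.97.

(z → z): 0.1 ≤ 0.1, so result = 1
((z → z) ∧ y) = min(1, 0.52) = 0.52
(w ∧ ((z → z) ∧ y)) = min(0.63, 0.52) = 0.52
((w ∧ ((z → z) ∧ y)) → w): 0.52 ≤ 0.63, so result = 1
¬((w ∧ ((z → z) ∧ y)) → w): Gödel ¬ of 1 = 0 (operand ≠ 0)
(y ∨ z) = max(0.52, 0.1) = 0.52
(w ∨ (y ∨ z)) = max(0.63, 0.52) = 0.63
(y → (w ∨ (y ∨ z))): 0.52 ≤ 0.63, so result = 1
¬(y → (w ∨ (y ∨ z))): Gödel ¬ of 1 = 0 (operand ≠ 0)
(¬((w ∧ ((z → z) ∧ y)) → w) ∧ ¬(y → (w ∨ (y ∨ z)))) = min(0, 0) = 0
(y → x): 0.52 ≤ 0.97, so result = 1
(x → (y → x)): 0.97 ≤ 1, so result = 1
((x → (y → x)) ∨ w) = max(1, 0.63) = 1
((¬((w ∧ ((z → z) ∧ y)) → w) ∧ ¬(y → (w ∨ (y ∨ z)))) ∧ ((x → (y → x)) ∨ w)) = min(0, 1) = 0
(x ∧ x) = min(0.97, 0.97) = 0.97
(((¬((w ∧ ((z → z) ∧ y)) → w) ∧ ¬(y → (w ∨ (y ∨ z)))) ∧ ((x → (y → x)) ∨ w)) → (x ∧ x)): 0 ≤ 0.97, so result = 1
((((¬((w ∧ ((z → z) ∧ y)) → w) ∧ ¬(y → (w ∨ (y ∨ z)))) ∧ ((x → (y → x)) ∨ w)) → (x ∧ x)) ∧ z) = min(1, 0.1) = 0.1

0.10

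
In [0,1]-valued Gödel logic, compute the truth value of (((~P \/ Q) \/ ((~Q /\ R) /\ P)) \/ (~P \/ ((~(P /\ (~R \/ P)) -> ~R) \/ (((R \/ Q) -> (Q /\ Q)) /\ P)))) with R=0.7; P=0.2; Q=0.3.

~P: Gödel ¬ of 0.2 = 0 (operand ≠ 0)
(~P \/ Q) = max(0, 0.3) = 0.3
~Q: Gödel ¬ of 0.3 = 0 (operand ≠ 0)
(~Q /\ R) = min(0, 0.7) = 0
((~Q /\ R) /\ P) = min(0, 0.2) = 0
((~P \/ Q) \/ ((~Q /\ R) /\ P)) = max(0.3, 0) = 0.3
~P: Gödel ¬ of 0.2 = 0 (operand ≠ 0)
~R: Gödel ¬ of 0.7 = 0 (operand ≠ 0)
(~R \/ P) = max(0, 0.2) = 0.2
(P /\ (~R \/ P)) = min(0.2, 0.2) = 0.2
~(P /\ (~R \/ P)): Gödel ¬ of 0.2 = 0 (operand ≠ 0)
~R: Gödel ¬ of 0.7 = 0 (operand ≠ 0)
(~(P /\ (~R \/ P)) -> ~R): 0 ≤ 0, so result = 1
(R \/ Q) = max(0.7, 0.3) = 0.7
(Q /\ Q) = min(0.3, 0.3) = 0.3
((R \/ Q) -> (Q /\ Q)): 0.7 > 0.3, so result = 0.3
(((R \/ Q) -> (Q /\ Q)) /\ P) = min(0.3, 0.2) = 0.2
((~(P /\ (~R \/ P)) -> ~R) \/ (((R \/ Q) -> (Q /\ Q)) /\ P)) = max(1, 0.2) = 1
(~P \/ ((~(P /\ (~R \/ P)) -> ~R) \/ (((R \/ Q) -> (Q /\ Q)) /\ P))) = max(0, 1) = 1
(((~P \/ Q) \/ ((~Q /\ R) /\ P)) \/ (~P \/ ((~(P /\ (~R \/ P)) -> ~R) \/ (((R \/ Q) -> (Q /\ Q)) /\ P)))) = max(0.3, 1) = 1

1.00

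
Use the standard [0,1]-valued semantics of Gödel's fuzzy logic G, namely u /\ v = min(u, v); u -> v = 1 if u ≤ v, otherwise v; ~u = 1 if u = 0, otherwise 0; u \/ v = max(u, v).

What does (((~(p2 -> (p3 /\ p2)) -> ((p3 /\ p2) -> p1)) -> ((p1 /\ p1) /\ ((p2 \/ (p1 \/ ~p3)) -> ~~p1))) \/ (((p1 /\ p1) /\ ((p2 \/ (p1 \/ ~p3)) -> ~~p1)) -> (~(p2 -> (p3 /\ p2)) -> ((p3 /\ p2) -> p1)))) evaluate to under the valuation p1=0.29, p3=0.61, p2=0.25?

1.00

(p3 /\ p2) = min(0.61, 0.25) = 0.25
(p2 -> (p3 /\ p2)): 0.25 ≤ 0.25, so result = 1
~(p2 -> (p3 /\ p2)): Gödel ¬ of 1 = 0 (operand ≠ 0)
(p3 /\ p2) = min(0.61, 0.25) = 0.25
((p3 /\ p2) -> p1): 0.25 ≤ 0.29, so result = 1
(~(p2 -> (p3 /\ p2)) -> ((p3 /\ p2) -> p1)): 0 ≤ 1, so result = 1
(p1 /\ p1) = min(0.29, 0.29) = 0.29
~p3: Gödel ¬ of 0.61 = 0 (operand ≠ 0)
(p1 \/ ~p3) = max(0.29, 0) = 0.29
(p2 \/ (p1 \/ ~p3)) = max(0.25, 0.29) = 0.29
~p1: Gödel ¬ of 0.29 = 0 (operand ≠ 0)
~~p1: Gödel ¬ of 0 = 1 (operand is 0)
((p2 \/ (p1 \/ ~p3)) -> ~~p1): 0.29 ≤ 1, so result = 1
((p1 /\ p1) /\ ((p2 \/ (p1 \/ ~p3)) -> ~~p1)) = min(0.29, 1) = 0.29
((~(p2 -> (p3 /\ p2)) -> ((p3 /\ p2) -> p1)) -> ((p1 /\ p1) /\ ((p2 \/ (p1 \/ ~p3)) -> ~~p1))): 1 > 0.29, so result = 0.29
(p1 /\ p1) = min(0.29, 0.29) = 0.29
~p3: Gödel ¬ of 0.61 = 0 (operand ≠ 0)
(p1 \/ ~p3) = max(0.29, 0) = 0.29
(p2 \/ (p1 \/ ~p3)) = max(0.25, 0.29) = 0.29
~p1: Gödel ¬ of 0.29 = 0 (operand ≠ 0)
~~p1: Gödel ¬ of 0 = 1 (operand is 0)
((p2 \/ (p1 \/ ~p3)) -> ~~p1): 0.29 ≤ 1, so result = 1
((p1 /\ p1) /\ ((p2 \/ (p1 \/ ~p3)) -> ~~p1)) = min(0.29, 1) = 0.29
(p3 /\ p2) = min(0.61, 0.25) = 0.25
(p2 -> (p3 /\ p2)): 0.25 ≤ 0.25, so result = 1
~(p2 -> (p3 /\ p2)): Gödel ¬ of 1 = 0 (operand ≠ 0)
(p3 /\ p2) = min(0.61, 0.25) = 0.25
((p3 /\ p2) -> p1): 0.25 ≤ 0.29, so result = 1
(~(p2 -> (p3 /\ p2)) -> ((p3 /\ p2) -> p1)): 0 ≤ 1, so result = 1
(((p1 /\ p1) /\ ((p2 \/ (p1 \/ ~p3)) -> ~~p1)) -> (~(p2 -> (p3 /\ p2)) -> ((p3 /\ p2) -> p1))): 0.29 ≤ 1, so result = 1
(((~(p2 -> (p3 /\ p2)) -> ((p3 /\ p2) -> p1)) -> ((p1 /\ p1) /\ ((p2 \/ (p1 \/ ~p3)) -> ~~p1))) \/ (((p1 /\ p1) /\ ((p2 \/ (p1 \/ ~p3)) -> ~~p1)) -> (~(p2 -> (p3 /\ p2)) -> ((p3 /\ p2) -> p1)))) = max(0.29, 1) = 1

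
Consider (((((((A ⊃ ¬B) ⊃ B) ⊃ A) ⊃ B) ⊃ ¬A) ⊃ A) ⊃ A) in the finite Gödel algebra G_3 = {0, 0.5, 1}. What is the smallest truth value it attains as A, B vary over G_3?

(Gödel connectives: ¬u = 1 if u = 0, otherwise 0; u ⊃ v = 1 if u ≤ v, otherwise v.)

The minimum is attained at A = 0.5, B = 0.5:
  ¬B: Gödel ¬ of 0.5 = 0 (operand ≠ 0)
  (A ⊃ ¬B): 0.5 > 0, so result = 0
  ((A ⊃ ¬B) ⊃ B): 0 ≤ 0.5, so result = 1
  (((A ⊃ ¬B) ⊃ B) ⊃ A): 1 > 0.5, so result = 0.5
  ((((A ⊃ ¬B) ⊃ B) ⊃ A) ⊃ B): 0.5 ≤ 0.5, so result = 1
  ¬A: Gödel ¬ of 0.5 = 0 (operand ≠ 0)
  (((((A ⊃ ¬B) ⊃ B) ⊃ A) ⊃ B) ⊃ ¬A): 1 > 0, so result = 0
  ((((((A ⊃ ¬B) ⊃ B) ⊃ A) ⊃ B) ⊃ ¬A) ⊃ A): 0 ≤ 0.5, so result = 1
  (((((((A ⊃ ¬B) ⊃ B) ⊃ A) ⊃ B) ⊃ ¬A) ⊃ A) ⊃ A): 1 > 0.5, so result = 0.5
Checking all 9 assignments confirms none give a value below 0.50.

0.50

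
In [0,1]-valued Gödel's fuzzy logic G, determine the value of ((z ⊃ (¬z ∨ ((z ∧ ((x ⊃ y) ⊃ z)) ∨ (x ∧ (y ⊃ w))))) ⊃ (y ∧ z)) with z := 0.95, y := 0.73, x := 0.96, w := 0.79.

0.73

¬z: Gödel ¬ of 0.95 = 0 (operand ≠ 0)
(x ⊃ y): 0.96 > 0.73, so result = 0.73
((x ⊃ y) ⊃ z): 0.73 ≤ 0.95, so result = 1
(z ∧ ((x ⊃ y) ⊃ z)) = min(0.95, 1) = 0.95
(y ⊃ w): 0.73 ≤ 0.79, so result = 1
(x ∧ (y ⊃ w)) = min(0.96, 1) = 0.96
((z ∧ ((x ⊃ y) ⊃ z)) ∨ (x ∧ (y ⊃ w))) = max(0.95, 0.96) = 0.96
(¬z ∨ ((z ∧ ((x ⊃ y) ⊃ z)) ∨ (x ∧ (y ⊃ w)))) = max(0, 0.96) = 0.96
(z ⊃ (¬z ∨ ((z ∧ ((x ⊃ y) ⊃ z)) ∨ (x ∧ (y ⊃ w))))): 0.95 ≤ 0.96, so result = 1
(y ∧ z) = min(0.73, 0.95) = 0.73
((z ⊃ (¬z ∨ ((z ∧ ((x ⊃ y) ⊃ z)) ∨ (x ∧ (y ⊃ w))))) ⊃ (y ∧ z)): 1 > 0.73, so result = 0.73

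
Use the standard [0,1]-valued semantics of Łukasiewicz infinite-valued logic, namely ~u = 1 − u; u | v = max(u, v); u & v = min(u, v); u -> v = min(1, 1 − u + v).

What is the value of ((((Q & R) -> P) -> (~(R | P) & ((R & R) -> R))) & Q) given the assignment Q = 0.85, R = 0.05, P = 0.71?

0.29

(Q & R) = min(0.85, 0.05) = 0.05
((Q & R) -> P): min(1, 1 − 0.05 + 0.71) = 1
(R | P) = max(0.05, 0.71) = 0.71
~(R | P): Łukasiewicz ¬ gives 1 − 0.71 = 0.29
(R & R) = min(0.05, 0.05) = 0.05
((R & R) -> R): min(1, 1 − 0.05 + 0.05) = 1
(~(R | P) & ((R & R) -> R)) = min(0.29, 1) = 0.29
(((Q & R) -> P) -> (~(R | P) & ((R & R) -> R))): min(1, 1 − 1 + 0.29) = 0.29
((((Q & R) -> P) -> (~(R | P) & ((R & R) -> R))) & Q) = min(0.29, 0.85) = 0.29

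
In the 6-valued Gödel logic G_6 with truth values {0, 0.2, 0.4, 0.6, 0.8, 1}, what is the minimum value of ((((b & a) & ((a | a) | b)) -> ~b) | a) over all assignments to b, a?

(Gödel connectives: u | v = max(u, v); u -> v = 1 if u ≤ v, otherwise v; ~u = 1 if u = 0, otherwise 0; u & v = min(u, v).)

The minimum is attained at b = 0.2, a = 0.2:
  (b & a) = min(0.2, 0.2) = 0.2
  (a | a) = max(0.2, 0.2) = 0.2
  ((a | a) | b) = max(0.2, 0.2) = 0.2
  ((b & a) & ((a | a) | b)) = min(0.2, 0.2) = 0.2
  ~b: Gödel ¬ of 0.2 = 0 (operand ≠ 0)
  (((b & a) & ((a | a) | b)) -> ~b): 0.2 > 0, so result = 0
  ((((b & a) & ((a | a) | b)) -> ~b) | a) = max(0, 0.2) = 0.2
Checking all 36 assignments confirms none give a value below 0.20.

0.20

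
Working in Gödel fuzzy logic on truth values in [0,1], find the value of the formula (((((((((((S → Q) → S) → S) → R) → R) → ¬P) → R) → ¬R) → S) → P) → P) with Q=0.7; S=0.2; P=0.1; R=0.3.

1.00

(S → Q): 0.2 ≤ 0.7, so result = 1
((S → Q) → S): 1 > 0.2, so result = 0.2
(((S → Q) → S) → S): 0.2 ≤ 0.2, so result = 1
((((S → Q) → S) → S) → R): 1 > 0.3, so result = 0.3
(((((S → Q) → S) → S) → R) → R): 0.3 ≤ 0.3, so result = 1
¬P: Gödel ¬ of 0.1 = 0 (operand ≠ 0)
((((((S → Q) → S) → S) → R) → R) → ¬P): 1 > 0, so result = 0
(((((((S → Q) → S) → S) → R) → R) → ¬P) → R): 0 ≤ 0.3, so result = 1
¬R: Gödel ¬ of 0.3 = 0 (operand ≠ 0)
((((((((S → Q) → S) → S) → R) → R) → ¬P) → R) → ¬R): 1 > 0, so result = 0
(((((((((S → Q) → S) → S) → R) → R) → ¬P) → R) → ¬R) → S): 0 ≤ 0.2, so result = 1
((((((((((S → Q) → S) → S) → R) → R) → ¬P) → R) → ¬R) → S) → P): 1 > 0.1, so result = 0.1
(((((((((((S → Q) → S) → S) → R) → R) → ¬P) → R) → ¬R) → S) → P) → P): 0.1 ≤ 0.1, so result = 1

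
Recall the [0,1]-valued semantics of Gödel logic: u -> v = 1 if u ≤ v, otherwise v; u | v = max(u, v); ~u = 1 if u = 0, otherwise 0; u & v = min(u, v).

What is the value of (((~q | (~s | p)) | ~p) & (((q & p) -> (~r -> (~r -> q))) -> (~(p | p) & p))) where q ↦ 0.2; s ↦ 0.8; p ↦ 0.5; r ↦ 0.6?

~q: Gödel ¬ of 0.2 = 0 (operand ≠ 0)
~s: Gödel ¬ of 0.8 = 0 (operand ≠ 0)
(~s | p) = max(0, 0.5) = 0.5
(~q | (~s | p)) = max(0, 0.5) = 0.5
~p: Gödel ¬ of 0.5 = 0 (operand ≠ 0)
((~q | (~s | p)) | ~p) = max(0.5, 0) = 0.5
(q & p) = min(0.2, 0.5) = 0.2
~r: Gödel ¬ of 0.6 = 0 (operand ≠ 0)
~r: Gödel ¬ of 0.6 = 0 (operand ≠ 0)
(~r -> q): 0 ≤ 0.2, so result = 1
(~r -> (~r -> q)): 0 ≤ 1, so result = 1
((q & p) -> (~r -> (~r -> q))): 0.2 ≤ 1, so result = 1
(p | p) = max(0.5, 0.5) = 0.5
~(p | p): Gödel ¬ of 0.5 = 0 (operand ≠ 0)
(~(p | p) & p) = min(0, 0.5) = 0
(((q & p) -> (~r -> (~r -> q))) -> (~(p | p) & p)): 1 > 0, so result = 0
(((~q | (~s | p)) | ~p) & (((q & p) -> (~r -> (~r -> q))) -> (~(p | p) & p))) = min(0.5, 0) = 0

0.00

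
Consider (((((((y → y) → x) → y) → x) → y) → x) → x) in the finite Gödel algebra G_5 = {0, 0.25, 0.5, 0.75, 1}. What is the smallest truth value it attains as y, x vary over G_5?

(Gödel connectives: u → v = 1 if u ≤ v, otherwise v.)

The minimum is attained at y = 0, x = 0.25:
  (y → y): 0 ≤ 0, so result = 1
  ((y → y) → x): 1 > 0.25, so result = 0.25
  (((y → y) → x) → y): 0.25 > 0, so result = 0
  ((((y → y) → x) → y) → x): 0 ≤ 0.25, so result = 1
  (((((y → y) → x) → y) → x) → y): 1 > 0, so result = 0
  ((((((y → y) → x) → y) → x) → y) → x): 0 ≤ 0.25, so result = 1
  (((((((y → y) → x) → y) → x) → y) → x) → x): 1 > 0.25, so result = 0.25
Checking all 25 assignments confirms none give a value below 0.25.

0.25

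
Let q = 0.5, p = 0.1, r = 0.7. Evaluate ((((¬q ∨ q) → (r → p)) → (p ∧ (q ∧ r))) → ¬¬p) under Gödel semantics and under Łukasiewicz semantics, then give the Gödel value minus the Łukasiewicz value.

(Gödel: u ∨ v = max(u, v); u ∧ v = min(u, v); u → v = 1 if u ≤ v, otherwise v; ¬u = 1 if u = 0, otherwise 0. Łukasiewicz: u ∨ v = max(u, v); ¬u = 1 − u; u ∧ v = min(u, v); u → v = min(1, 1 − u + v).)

0.10

Gödel evaluation:
  ¬q: Gödel ¬ of 0.5 = 0 (operand ≠ 0)
  (¬q ∨ q) = max(0, 0.5) = 0.5
  (r → p): 0.7 > 0.1, so result = 0.1
  ((¬q ∨ q) → (r → p)): 0.5 > 0.1, so result = 0.1
  (q ∧ r) = min(0.5, 0.7) = 0.5
  (p ∧ (q ∧ r)) = min(0.1, 0.5) = 0.1
  (((¬q ∨ q) → (r → p)) → (p ∧ (q ∧ r))): 0.1 ≤ 0.1, so result = 1
  ¬p: Gödel ¬ of 0.1 = 0 (operand ≠ 0)
  ¬¬p: Gödel ¬ of 0 = 1 (operand is 0)
  ((((¬q ∨ q) → (r → p)) → (p ∧ (q ∧ r))) → ¬¬p): 1 ≤ 1, so result = 1
  Gödel value = 1
Łukasiewicz evaluation:
  ¬q: Łukasiewicz ¬ gives 1 − 0.5 = 0.5
  (¬q ∨ q) = max(0.5, 0.5) = 0.5
  (r → p): min(1, 1 − 0.7 + 0.1) = 0.4
  ((¬q ∨ q) → (r → p)): min(1, 1 − 0.5 + 0.4) = 0.9
  (q ∧ r) = min(0.5, 0.7) = 0.5
  (p ∧ (q ∧ r)) = min(0.1, 0.5) = 0.1
  (((¬q ∨ q) → (r → p)) → (p ∧ (q ∧ r))): min(1, 1 − 0.9 + 0.1) = 0.2
  ¬p: Łukasiewicz ¬ gives 1 − 0.1 = 0.9
  ¬¬p: Łukasiewicz ¬ gives 1 − 0.9 = 0.1
  ((((¬q ∨ q) → (r → p)) → (p ∧ (q ∧ r))) → ¬¬p): min(1, 1 − 0.2 + 0.1) = 0.9
  Łukasiewicz value = 0.9
Difference: 1 − 0.9 = 0.10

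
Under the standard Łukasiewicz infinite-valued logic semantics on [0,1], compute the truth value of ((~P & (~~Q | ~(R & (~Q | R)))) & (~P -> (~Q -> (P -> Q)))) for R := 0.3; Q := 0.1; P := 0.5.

0.50

~P: Łukasiewicz ¬ gives 1 − 0.5 = 0.5
~Q: Łukasiewicz ¬ gives 1 − 0.1 = 0.9
~~Q: Łukasiewicz ¬ gives 1 − 0.9 = 0.1
~Q: Łukasiewicz ¬ gives 1 − 0.1 = 0.9
(~Q | R) = max(0.9, 0.3) = 0.9
(R & (~Q | R)) = min(0.3, 0.9) = 0.3
~(R & (~Q | R)): Łukasiewicz ¬ gives 1 − 0.3 = 0.7
(~~Q | ~(R & (~Q | R))) = max(0.1, 0.7) = 0.7
(~P & (~~Q | ~(R & (~Q | R)))) = min(0.5, 0.7) = 0.5
~P: Łukasiewicz ¬ gives 1 − 0.5 = 0.5
~Q: Łukasiewicz ¬ gives 1 − 0.1 = 0.9
(P -> Q): min(1, 1 − 0.5 + 0.1) = 0.6
(~Q -> (P -> Q)): min(1, 1 − 0.9 + 0.6) = 0.7
(~P -> (~Q -> (P -> Q))): min(1, 1 − 0.5 + 0.7) = 1
((~P & (~~Q | ~(R & (~Q | R)))) & (~P -> (~Q -> (P -> Q)))) = min(0.5, 1) = 0.5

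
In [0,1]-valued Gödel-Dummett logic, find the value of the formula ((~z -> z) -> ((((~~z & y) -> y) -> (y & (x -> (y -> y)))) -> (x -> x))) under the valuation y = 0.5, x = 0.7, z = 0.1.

~z: Gödel ¬ of 0.1 = 0 (operand ≠ 0)
(~z -> z): 0 ≤ 0.1, so result = 1
~z: Gödel ¬ of 0.1 = 0 (operand ≠ 0)
~~z: Gödel ¬ of 0 = 1 (operand is 0)
(~~z & y) = min(1, 0.5) = 0.5
((~~z & y) -> y): 0.5 ≤ 0.5, so result = 1
(y -> y): 0.5 ≤ 0.5, so result = 1
(x -> (y -> y)): 0.7 ≤ 1, so result = 1
(y & (x -> (y -> y))) = min(0.5, 1) = 0.5
(((~~z & y) -> y) -> (y & (x -> (y -> y)))): 1 > 0.5, so result = 0.5
(x -> x): 0.7 ≤ 0.7, so result = 1
((((~~z & y) -> y) -> (y & (x -> (y -> y)))) -> (x -> x)): 0.5 ≤ 1, so result = 1
((~z -> z) -> ((((~~z & y) -> y) -> (y & (x -> (y -> y)))) -> (x -> x))): 1 ≤ 1, so result = 1

1.00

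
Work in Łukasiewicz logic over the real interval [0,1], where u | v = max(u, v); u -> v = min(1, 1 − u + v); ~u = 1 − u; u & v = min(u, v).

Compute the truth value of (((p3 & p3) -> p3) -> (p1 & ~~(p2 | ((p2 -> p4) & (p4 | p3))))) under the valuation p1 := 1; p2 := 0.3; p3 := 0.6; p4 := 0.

0.60

(p3 & p3) = min(0.6, 0.6) = 0.6
((p3 & p3) -> p3): min(1, 1 − 0.6 + 0.6) = 1
(p2 -> p4): min(1, 1 − 0.3 + 0) = 0.7
(p4 | p3) = max(0, 0.6) = 0.6
((p2 -> p4) & (p4 | p3)) = min(0.7, 0.6) = 0.6
(p2 | ((p2 -> p4) & (p4 | p3))) = max(0.3, 0.6) = 0.6
~(p2 | ((p2 -> p4) & (p4 | p3))): Łukasiewicz ¬ gives 1 − 0.6 = 0.4
~~(p2 | ((p2 -> p4) & (p4 | p3))): Łukasiewicz ¬ gives 1 − 0.4 = 0.6
(p1 & ~~(p2 | ((p2 -> p4) & (p4 | p3)))) = min(1, 0.6) = 0.6
(((p3 & p3) -> p3) -> (p1 & ~~(p2 | ((p2 -> p4) & (p4 | p3))))): min(1, 1 − 1 + 0.6) = 0.6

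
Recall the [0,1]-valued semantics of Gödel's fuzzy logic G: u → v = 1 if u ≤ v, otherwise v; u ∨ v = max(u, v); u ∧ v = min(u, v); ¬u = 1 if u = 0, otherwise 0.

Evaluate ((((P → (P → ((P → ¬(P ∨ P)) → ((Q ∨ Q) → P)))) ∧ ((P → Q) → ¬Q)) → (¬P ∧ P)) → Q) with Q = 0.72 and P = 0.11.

(P ∨ P) = max(0.11, 0.11) = 0.11
¬(P ∨ P): Gödel ¬ of 0.11 = 0 (operand ≠ 0)
(P → ¬(P ∨ P)): 0.11 > 0, so result = 0
(Q ∨ Q) = max(0.72, 0.72) = 0.72
((Q ∨ Q) → P): 0.72 > 0.11, so result = 0.11
((P → ¬(P ∨ P)) → ((Q ∨ Q) → P)): 0 ≤ 0.11, so result = 1
(P → ((P → ¬(P ∨ P)) → ((Q ∨ Q) → P))): 0.11 ≤ 1, so result = 1
(P → (P → ((P → ¬(P ∨ P)) → ((Q ∨ Q) → P)))): 0.11 ≤ 1, so result = 1
(P → Q): 0.11 ≤ 0.72, so result = 1
¬Q: Gödel ¬ of 0.72 = 0 (operand ≠ 0)
((P → Q) → ¬Q): 1 > 0, so result = 0
((P → (P → ((P → ¬(P ∨ P)) → ((Q ∨ Q) → P)))) ∧ ((P → Q) → ¬Q)) = min(1, 0) = 0
¬P: Gödel ¬ of 0.11 = 0 (operand ≠ 0)
(¬P ∧ P) = min(0, 0.11) = 0
(((P → (P → ((P → ¬(P ∨ P)) → ((Q ∨ Q) → P)))) ∧ ((P → Q) → ¬Q)) → (¬P ∧ P)): 0 ≤ 0, so result = 1
((((P → (P → ((P → ¬(P ∨ P)) → ((Q ∨ Q) → P)))) ∧ ((P → Q) → ¬Q)) → (¬P ∧ P)) → Q): 1 > 0.72, so result = 0.72

0.72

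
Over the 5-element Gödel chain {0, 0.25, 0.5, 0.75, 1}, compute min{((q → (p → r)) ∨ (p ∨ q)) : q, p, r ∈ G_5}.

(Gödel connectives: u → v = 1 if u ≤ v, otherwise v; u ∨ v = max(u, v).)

0.25

The minimum is attained at q = 0.25, p = 0.25, r = 0:
  (p → r): 0.25 > 0, so result = 0
  (q → (p → r)): 0.25 > 0, so result = 0
  (p ∨ q) = max(0.25, 0.25) = 0.25
  ((q → (p → r)) ∨ (p ∨ q)) = max(0, 0.25) = 0.25
Checking all 125 assignments confirms none give a value below 0.25.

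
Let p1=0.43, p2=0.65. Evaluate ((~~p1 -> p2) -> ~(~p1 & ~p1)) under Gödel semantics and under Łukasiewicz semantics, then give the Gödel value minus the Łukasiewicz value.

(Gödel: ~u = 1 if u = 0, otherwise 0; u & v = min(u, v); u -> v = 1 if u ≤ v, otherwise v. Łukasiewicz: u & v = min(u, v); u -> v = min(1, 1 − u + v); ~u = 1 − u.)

0.57

Gödel evaluation:
  ~p1: Gödel ¬ of 0.43 = 0 (operand ≠ 0)
  ~~p1: Gödel ¬ of 0 = 1 (operand is 0)
  (~~p1 -> p2): 1 > 0.65, so result = 0.65
  ~p1: Gödel ¬ of 0.43 = 0 (operand ≠ 0)
  ~p1: Gödel ¬ of 0.43 = 0 (operand ≠ 0)
  (~p1 & ~p1) = min(0, 0) = 0
  ~(~p1 & ~p1): Gödel ¬ of 0 = 1 (operand is 0)
  ((~~p1 -> p2) -> ~(~p1 & ~p1)): 0.65 ≤ 1, so result = 1
  Gödel value = 1
Łukasiewicz evaluation:
  ~p1: Łukasiewicz ¬ gives 1 − 0.43 = 0.57
  ~~p1: Łukasiewicz ¬ gives 1 − 0.57 = 0.43
  (~~p1 -> p2): min(1, 1 − 0.43 + 0.65) = 1
  ~p1: Łukasiewicz ¬ gives 1 − 0.43 = 0.57
  ~p1: Łukasiewicz ¬ gives 1 − 0.43 = 0.57
  (~p1 & ~p1) = min(0.57, 0.57) = 0.57
  ~(~p1 & ~p1): Łukasiewicz ¬ gives 1 − 0.57 = 0.43
  ((~~p1 -> p2) -> ~(~p1 & ~p1)): min(1, 1 − 1 + 0.43) = 0.43
  Łukasiewicz value = 0.43
Difference: 1 − 0.43 = 0.57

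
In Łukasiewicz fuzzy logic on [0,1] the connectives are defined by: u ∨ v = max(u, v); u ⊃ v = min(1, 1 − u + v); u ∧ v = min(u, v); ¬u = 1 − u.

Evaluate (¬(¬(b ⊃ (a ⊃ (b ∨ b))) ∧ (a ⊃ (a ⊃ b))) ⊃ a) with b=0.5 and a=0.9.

(b ∨ b) = max(0.5, 0.5) = 0.5
(a ⊃ (b ∨ b)): min(1, 1 − 0.9 + 0.5) = 0.6
(b ⊃ (a ⊃ (b ∨ b))): min(1, 1 − 0.5 + 0.6) = 1
¬(b ⊃ (a ⊃ (b ∨ b))): Łukasiewicz ¬ gives 1 − 1 = 0
(a ⊃ b): min(1, 1 − 0.9 + 0.5) = 0.6
(a ⊃ (a ⊃ b)): min(1, 1 − 0.9 + 0.6) = 0.7
(¬(b ⊃ (a ⊃ (b ∨ b))) ∧ (a ⊃ (a ⊃ b))) = min(0, 0.7) = 0
¬(¬(b ⊃ (a ⊃ (b ∨ b))) ∧ (a ⊃ (a ⊃ b))): Łukasiewicz ¬ gives 1 − 0 = 1
(¬(¬(b ⊃ (a ⊃ (b ∨ b))) ∧ (a ⊃ (a ⊃ b))) ⊃ a): min(1, 1 − 1 + 0.9) = 0.9

0.90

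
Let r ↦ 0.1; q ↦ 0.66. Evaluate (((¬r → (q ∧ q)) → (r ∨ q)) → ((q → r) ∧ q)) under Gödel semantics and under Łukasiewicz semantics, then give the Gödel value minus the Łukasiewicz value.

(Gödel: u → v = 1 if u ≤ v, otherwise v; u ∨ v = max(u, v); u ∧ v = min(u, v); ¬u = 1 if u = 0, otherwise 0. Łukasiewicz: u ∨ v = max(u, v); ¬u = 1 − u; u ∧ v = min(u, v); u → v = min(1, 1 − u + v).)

Gödel evaluation:
  ¬r: Gödel ¬ of 0.1 = 0 (operand ≠ 0)
  (q ∧ q) = min(0.66, 0.66) = 0.66
  (¬r → (q ∧ q)): 0 ≤ 0.66, so result = 1
  (r ∨ q) = max(0.1, 0.66) = 0.66
  ((¬r → (q ∧ q)) → (r ∨ q)): 1 > 0.66, so result = 0.66
  (q → r): 0.66 > 0.1, so result = 0.1
  ((q → r) ∧ q) = min(0.1, 0.66) = 0.1
  (((¬r → (q ∧ q)) → (r ∨ q)) → ((q → r) ∧ q)): 0.66 > 0.1, so result = 0.1
  Gödel value = 0.1
Łukasiewicz evaluation:
  ¬r: Łukasiewicz ¬ gives 1 − 0.1 = 0.9
  (q ∧ q) = min(0.66, 0.66) = 0.66
  (¬r → (q ∧ q)): min(1, 1 − 0.9 + 0.66) = 0.76
  (r ∨ q) = max(0.1, 0.66) = 0.66
  ((¬r → (q ∧ q)) → (r ∨ q)): min(1, 1 − 0.76 + 0.66) = 0.9
  (q → r): min(1, 1 − 0.66 + 0.1) = 0.44
  ((q → r) ∧ q) = min(0.44, 0.66) = 0.44
  (((¬r → (q ∧ q)) → (r ∨ q)) → ((q → r) ∧ q)): min(1, 1 − 0.9 + 0.44) = 0.54
  Łukasiewicz value = 0.54
Difference: 0.1 − 0.54 = -0.44

-0.44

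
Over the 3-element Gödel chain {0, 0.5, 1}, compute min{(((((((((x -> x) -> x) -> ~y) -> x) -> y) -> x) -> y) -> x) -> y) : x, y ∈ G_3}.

The minimum is attained at x = 0.5, y = 0:
  (x -> x): 0.5 ≤ 0.5, so result = 1
  ((x -> x) -> x): 1 > 0.5, so result = 0.5
  ~y: Gödel ¬ of 0 = 1 (operand is 0)
  (((x -> x) -> x) -> ~y): 0.5 ≤ 1, so result = 1
  ((((x -> x) -> x) -> ~y) -> x): 1 > 0.5, so result = 0.5
  (((((x -> x) -> x) -> ~y) -> x) -> y): 0.5 > 0, so result = 0
  ((((((x -> x) -> x) -> ~y) -> x) -> y) -> x): 0 ≤ 0.5, so result = 1
  (((((((x -> x) -> x) -> ~y) -> x) -> y) -> x) -> y): 1 > 0, so result = 0
  ((((((((x -> x) -> x) -> ~y) -> x) -> y) -> x) -> y) -> x): 0 ≤ 0.5, so result = 1
  (((((((((x -> x) -> x) -> ~y) -> x) -> y) -> x) -> y) -> x) -> y): 1 > 0, so result = 0
Checking all 9 assignments confirms none give a value below 0.00.

0.00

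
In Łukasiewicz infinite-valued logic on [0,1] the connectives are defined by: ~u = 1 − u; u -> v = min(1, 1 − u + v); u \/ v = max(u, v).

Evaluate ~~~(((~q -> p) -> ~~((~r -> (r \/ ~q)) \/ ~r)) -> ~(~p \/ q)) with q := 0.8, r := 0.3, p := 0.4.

~q: Łukasiewicz ¬ gives 1 − 0.8 = 0.2
(~q -> p): min(1, 1 − 0.2 + 0.4) = 1
~r: Łukasiewicz ¬ gives 1 − 0.3 = 0.7
~q: Łukasiewicz ¬ gives 1 − 0.8 = 0.2
(r \/ ~q) = max(0.3, 0.2) = 0.3
(~r -> (r \/ ~q)): min(1, 1 − 0.7 + 0.3) = 0.6
~r: Łukasiewicz ¬ gives 1 − 0.3 = 0.7
((~r -> (r \/ ~q)) \/ ~r) = max(0.6, 0.7) = 0.7
~((~r -> (r \/ ~q)) \/ ~r): Łukasiewicz ¬ gives 1 − 0.7 = 0.3
~~((~r -> (r \/ ~q)) \/ ~r): Łukasiewicz ¬ gives 1 − 0.3 = 0.7
((~q -> p) -> ~~((~r -> (r \/ ~q)) \/ ~r)): min(1, 1 − 1 + 0.7) = 0.7
~p: Łukasiewicz ¬ gives 1 − 0.4 = 0.6
(~p \/ q) = max(0.6, 0.8) = 0.8
~(~p \/ q): Łukasiewicz ¬ gives 1 − 0.8 = 0.2
(((~q -> p) -> ~~((~r -> (r \/ ~q)) \/ ~r)) -> ~(~p \/ q)): min(1, 1 − 0.7 + 0.2) = 0.5
~(((~q -> p) -> ~~((~r -> (r \/ ~q)) \/ ~r)) -> ~(~p \/ q)): Łukasiewicz ¬ gives 1 − 0.5 = 0.5
~~(((~q -> p) -> ~~((~r -> (r \/ ~q)) \/ ~r)) -> ~(~p \/ q)): Łukasiewicz ¬ gives 1 − 0.5 = 0.5
~~~(((~q -> p) -> ~~((~r -> (r \/ ~q)) \/ ~r)) -> ~(~p \/ q)): Łukasiewicz ¬ gives 1 − 0.5 = 0.5

0.50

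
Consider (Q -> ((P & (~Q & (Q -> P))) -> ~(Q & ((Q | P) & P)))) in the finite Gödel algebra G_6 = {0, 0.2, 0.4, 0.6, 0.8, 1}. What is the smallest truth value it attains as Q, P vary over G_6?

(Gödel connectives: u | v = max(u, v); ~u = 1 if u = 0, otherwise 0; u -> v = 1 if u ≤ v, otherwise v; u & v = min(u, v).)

Every assignment gives 1. For instance at Q = 0, P = 0:
  ~Q: Gödel ¬ of 0 = 1 (operand is 0)
  (Q -> P): 0 ≤ 0, so result = 1
  (~Q & (Q -> P)) = min(1, 1) = 1
  (P & (~Q & (Q -> P))) = min(0, 1) = 0
  (Q | P) = max(0, 0) = 0
  ((Q | P) & P) = min(0, 0) = 0
  (Q & ((Q | P) & P)) = min(0, 0) = 0
  ~(Q & ((Q | P) & P)): Gödel ¬ of 0 = 1 (operand is 0)
  ((P & (~Q & (Q -> P))) -> ~(Q & ((Q | P) & P))): 0 ≤ 1, so result = 1
  (Q -> ((P & (~Q & (Q -> P))) -> ~(Q & ((Q | P) & P)))): 0 ≤ 1, so result = 1
All 36 assignments give value 1 — the formula is a G_6-tautology.

1.00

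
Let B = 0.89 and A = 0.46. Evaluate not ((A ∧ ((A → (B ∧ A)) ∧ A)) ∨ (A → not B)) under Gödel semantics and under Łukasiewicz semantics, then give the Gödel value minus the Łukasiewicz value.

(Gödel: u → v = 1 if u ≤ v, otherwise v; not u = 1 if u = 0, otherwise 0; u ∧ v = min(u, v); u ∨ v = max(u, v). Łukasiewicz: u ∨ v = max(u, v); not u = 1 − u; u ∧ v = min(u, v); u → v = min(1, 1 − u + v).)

Gödel evaluation:
  (B ∧ A) = min(0.89, 0.46) = 0.46
  (A → (B ∧ A)): 0.46 ≤ 0.46, so result = 1
  ((A → (B ∧ A)) ∧ A) = min(1, 0.46) = 0.46
  (A ∧ ((A → (B ∧ A)) ∧ A)) = min(0.46, 0.46) = 0.46
  not B: Gödel ¬ of 0.89 = 0 (operand ≠ 0)
  (A → not B): 0.46 > 0, so result = 0
  ((A ∧ ((A → (B ∧ A)) ∧ A)) ∨ (A → not B)) = max(0.46, 0) = 0.46
  not ((A ∧ ((A → (B ∧ A)) ∧ A)) ∨ (A → not B)): Gödel ¬ of 0.46 = 0 (operand ≠ 0)
  Gödel value = 0
Łukasiewicz evaluation:
  (B ∧ A) = min(0.89, 0.46) = 0.46
  (A → (B ∧ A)): min(1, 1 − 0.46 + 0.46) = 1
  ((A → (B ∧ A)) ∧ A) = min(1, 0.46) = 0.46
  (A ∧ ((A → (B ∧ A)) ∧ A)) = min(0.46, 0.46) = 0.46
  not B: Łukasiewicz ¬ gives 1 − 0.89 = 0.11
  (A → not B): min(1, 1 − 0.46 + 0.11) = 0.65
  ((A ∧ ((A → (B ∧ A)) ∧ A)) ∨ (A → not B)) = max(0.46, 0.65) = 0.65
  not ((A ∧ ((A → (B ∧ A)) ∧ A)) ∨ (A → not B)): Łukasiewicz ¬ gives 1 − 0.65 = 0.35
  Łukasiewicz value = 0.35
Difference: 0 − 0.35 = -0.35

-0.35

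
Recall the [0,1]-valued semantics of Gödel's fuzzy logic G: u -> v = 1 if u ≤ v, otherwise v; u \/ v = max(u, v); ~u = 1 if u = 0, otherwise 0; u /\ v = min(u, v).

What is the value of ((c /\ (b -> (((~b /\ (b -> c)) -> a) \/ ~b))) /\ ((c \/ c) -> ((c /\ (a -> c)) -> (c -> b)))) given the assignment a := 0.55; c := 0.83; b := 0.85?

0.83

~b: Gödel ¬ of 0.85 = 0 (operand ≠ 0)
(b -> c): 0.85 > 0.83, so result = 0.83
(~b /\ (b -> c)) = min(0, 0.83) = 0
((~b /\ (b -> c)) -> a): 0 ≤ 0.55, so result = 1
~b: Gödel ¬ of 0.85 = 0 (operand ≠ 0)
(((~b /\ (b -> c)) -> a) \/ ~b) = max(1, 0) = 1
(b -> (((~b /\ (b -> c)) -> a) \/ ~b)): 0.85 ≤ 1, so result = 1
(c /\ (b -> (((~b /\ (b -> c)) -> a) \/ ~b))) = min(0.83, 1) = 0.83
(c \/ c) = max(0.83, 0.83) = 0.83
(a -> c): 0.55 ≤ 0.83, so result = 1
(c /\ (a -> c)) = min(0.83, 1) = 0.83
(c -> b): 0.83 ≤ 0.85, so result = 1
((c /\ (a -> c)) -> (c -> b)): 0.83 ≤ 1, so result = 1
((c \/ c) -> ((c /\ (a -> c)) -> (c -> b))): 0.83 ≤ 1, so result = 1
((c /\ (b -> (((~b /\ (b -> c)) -> a) \/ ~b))) /\ ((c \/ c) -> ((c /\ (a -> c)) -> (c -> b)))) = min(0.83, 1) = 0.83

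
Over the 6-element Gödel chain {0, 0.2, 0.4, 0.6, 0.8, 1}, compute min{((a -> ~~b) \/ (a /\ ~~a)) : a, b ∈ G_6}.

0.20

The minimum is attained at a = 0.2, b = 0:
  ~b: Gödel ¬ of 0 = 1 (operand is 0)
  ~~b: Gödel ¬ of 1 = 0 (operand ≠ 0)
  (a -> ~~b): 0.2 > 0, so result = 0
  ~a: Gödel ¬ of 0.2 = 0 (operand ≠ 0)
  ~~a: Gödel ¬ of 0 = 1 (operand is 0)
  (a /\ ~~a) = min(0.2, 1) = 0.2
  ((a -> ~~b) \/ (a /\ ~~a)) = max(0, 0.2) = 0.2
Checking all 36 assignments confirms none give a value below 0.20.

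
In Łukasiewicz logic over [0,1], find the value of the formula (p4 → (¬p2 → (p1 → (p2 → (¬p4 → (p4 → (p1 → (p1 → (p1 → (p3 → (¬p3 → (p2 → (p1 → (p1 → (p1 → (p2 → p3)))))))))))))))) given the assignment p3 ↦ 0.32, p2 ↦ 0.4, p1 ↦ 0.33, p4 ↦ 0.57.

¬p2: Łukasiewicz ¬ gives 1 − 0.4 = 0.6
¬p4: Łukasiewicz ¬ gives 1 − 0.57 = 0.43
¬p3: Łukasiewicz ¬ gives 1 − 0.32 = 0.68
(p2 → p3): min(1, 1 − 0.4 + 0.32) = 0.92
(p1 → (p2 → p3)): min(1, 1 − 0.33 + 0.92) = 1
(p1 → (p1 → (p2 → p3))): min(1, 1 − 0.33 + 1) = 1
(p1 → (p1 → (p1 → (p2 → p3)))): min(1, 1 − 0.33 + 1) = 1
(p2 → (p1 → (p1 → (p1 → (p2 → p3))))): min(1, 1 − 0.4 + 1) = 1
(¬p3 → (p2 → (p1 → (p1 → (p1 → (p2 → p3)))))): min(1, 1 − 0.68 + 1) = 1
(p3 → (¬p3 → (p2 → (p1 → (p1 → (p1 → (p2 → p3))))))): min(1, 1 − 0.32 + 1) = 1
(p1 → (p3 → (¬p3 → (p2 → (p1 → (p1 → (p1 → (p2 → p3)))))))): min(1, 1 − 0.33 + 1) = 1
(p1 → (p1 → (p3 → (¬p3 → (p2 → (p1 → (p1 → (p1 → (p2 → p3))))))))): min(1, 1 − 0.33 + 1) = 1
(p1 → (p1 → (p1 → (p3 → (¬p3 → (p2 → (p1 → (p1 → (p1 → (p2 → p3)))))))))): min(1, 1 − 0.33 + 1) = 1
(p4 → (p1 → (p1 → (p1 → (p3 → (¬p3 → (p2 → (p1 → (p1 → (p1 → (p2 → p3))))))))))): min(1, 1 − 0.57 + 1) = 1
(¬p4 → (p4 → (p1 → (p1 → (p1 → (p3 → (¬p3 → (p2 → (p1 → (p1 → (p1 → (p2 → p3)))))))))))): min(1, 1 − 0.43 + 1) = 1
(p2 → (¬p4 → (p4 → (p1 → (p1 → (p1 → (p3 → (¬p3 → (p2 → (p1 → (p1 → (p1 → (p2 → p3))))))))))))): min(1, 1 − 0.4 + 1) = 1
(p1 → (p2 → (¬p4 → (p4 → (p1 → (p1 → (p1 → (p3 → (¬p3 → (p2 → (p1 → (p1 → (p1 → (p2 → p3)))))))))))))): min(1, 1 − 0.33 + 1) = 1
(¬p2 → (p1 → (p2 → (¬p4 → (p4 → (p1 → (p1 → (p1 → (p3 → (¬p3 → (p2 → (p1 → (p1 → (p1 → (p2 → p3))))))))))))))): min(1, 1 − 0.6 + 1) = 1
(p4 → (¬p2 → (p1 → (p2 → (¬p4 → (p4 → (p1 → (p1 → (p1 → (p3 → (¬p3 → (p2 → (p1 → (p1 → (p1 → (p2 → p3)))))))))))))))): min(1, 1 − 0.57 + 1) = 1

1.00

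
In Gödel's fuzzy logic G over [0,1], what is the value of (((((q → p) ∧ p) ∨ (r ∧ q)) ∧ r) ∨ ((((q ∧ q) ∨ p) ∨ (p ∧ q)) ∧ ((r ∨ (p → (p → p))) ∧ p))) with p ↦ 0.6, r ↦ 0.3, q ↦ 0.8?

(q → p): 0.8 > 0.6, so result = 0.6
((q → p) ∧ p) = min(0.6, 0.6) = 0.6
(r ∧ q) = min(0.3, 0.8) = 0.3
(((q → p) ∧ p) ∨ (r ∧ q)) = max(0.6, 0.3) = 0.6
((((q → p) ∧ p) ∨ (r ∧ q)) ∧ r) = min(0.6, 0.3) = 0.3
(q ∧ q) = min(0.8, 0.8) = 0.8
((q ∧ q) ∨ p) = max(0.8, 0.6) = 0.8
(p ∧ q) = min(0.6, 0.8) = 0.6
(((q ∧ q) ∨ p) ∨ (p ∧ q)) = max(0.8, 0.6) = 0.8
(p → p): 0.6 ≤ 0.6, so result = 1
(p → (p → p)): 0.6 ≤ 1, so result = 1
(r ∨ (p → (p → p))) = max(0.3, 1) = 1
((r ∨ (p → (p → p))) ∧ p) = min(1, 0.6) = 0.6
((((q ∧ q) ∨ p) ∨ (p ∧ q)) ∧ ((r ∨ (p → (p → p))) ∧ p)) = min(0.8, 0.6) = 0.6
(((((q → p) ∧ p) ∨ (r ∧ q)) ∧ r) ∨ ((((q ∧ q) ∨ p) ∨ (p ∧ q)) ∧ ((r ∨ (p → (p → p))) ∧ p))) = max(0.3, 0.6) = 0.6

0.60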